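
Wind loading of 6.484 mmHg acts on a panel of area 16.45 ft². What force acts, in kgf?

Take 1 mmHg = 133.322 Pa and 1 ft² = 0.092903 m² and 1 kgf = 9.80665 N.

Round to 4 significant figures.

6.484 mmHg × 133.322 → 864.46 Pa
16.45 ft² × 0.092903 → 1.52825 m²
F = P × A = 864.46 Pa × 1.52825 m² = 1321.11 N
1321.11 N ÷ (9.80665 N/kgf) = 134.716 kgf

134.7 kgf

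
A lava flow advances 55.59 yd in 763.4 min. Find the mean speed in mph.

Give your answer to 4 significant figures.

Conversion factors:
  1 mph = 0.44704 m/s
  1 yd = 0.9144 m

0.002482 mph

55.59 yd × 0.9144 = 50.8315 m
763.4 min × 60 = 45804 s
v = d / t = 50.8315 m / 45804 s = 0.00110976 m/s
0.00110976 m/s ÷ (0.44704 m/s/mph) = 0.00248246 mph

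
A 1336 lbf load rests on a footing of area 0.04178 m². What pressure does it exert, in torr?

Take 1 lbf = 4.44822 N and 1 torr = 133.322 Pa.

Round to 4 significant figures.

1336 lbf × 4.44822 → 5942.82 N
P = F / A = 5942.82 N / 0.04178 m² = 142241 Pa
142241 Pa ÷ (133.322 Pa/torr) = 1066.9 torr

1067 torr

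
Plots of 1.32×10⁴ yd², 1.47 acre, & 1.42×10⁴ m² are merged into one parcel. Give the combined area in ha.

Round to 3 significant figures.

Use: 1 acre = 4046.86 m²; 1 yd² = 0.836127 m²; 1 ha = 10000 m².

3.12 ha

1.32×10⁴ yd² × 0.836127 → 11036.9 m²
1.47 acre × 4046.86 → 5948.88 m²
1.42×10⁴ m² (already m²)
Sum: 11036.9 + 5948.88 + 14200 = 31185.8 m²
In ha: 31185.8 / 10000 = 3.11858 ha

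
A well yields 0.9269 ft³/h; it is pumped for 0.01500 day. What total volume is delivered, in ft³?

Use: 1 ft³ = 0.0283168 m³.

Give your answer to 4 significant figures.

0.3337 ft³

0.9269 ft³/h → 7.29079×10⁻⁶ m³/s
0.01500 day → 1296 s
V = Q × t = 7.29079×10⁻⁶ × 1296 = 0.00944886 m³
In ft³: 0.00944886 / 0.0283168 = 0.333684 ft³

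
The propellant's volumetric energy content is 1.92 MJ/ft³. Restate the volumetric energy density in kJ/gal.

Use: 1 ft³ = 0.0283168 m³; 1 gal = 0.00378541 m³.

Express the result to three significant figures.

1.92 MJ/ft³ × 1000000 J/MJ ÷ 0.0283168 m³/ft³ = 6.78043×10⁷ J/m³
6.78043×10⁷ J/m³ ÷ 1000 J/kJ × 0.00378541 m³/gal = 256.667 kJ/gal

257 kJ/gal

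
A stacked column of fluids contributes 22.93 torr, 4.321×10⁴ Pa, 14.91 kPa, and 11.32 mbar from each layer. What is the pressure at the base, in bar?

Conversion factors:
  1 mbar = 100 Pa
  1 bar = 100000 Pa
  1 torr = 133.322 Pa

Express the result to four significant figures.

22.93 torr × 133.322 → 3057.07 Pa
4.321×10⁴ Pa (already Pa)
14.91 kPa × 1000 → 14910 Pa
11.32 mbar × 100 → 1132 Pa
Combined: 3057.07 + 43210 + 14910 + 1132 = 62309.1 Pa
In bar: 62309.1 / 100000 = 0.623091 bar

0.6231 bar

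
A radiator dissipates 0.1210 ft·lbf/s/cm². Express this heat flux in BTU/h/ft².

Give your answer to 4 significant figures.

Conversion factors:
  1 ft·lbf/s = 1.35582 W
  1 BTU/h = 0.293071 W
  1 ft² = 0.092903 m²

0.1210 ft·lbf/s/cm² × 1.35582 W/ft·lbf/s ÷ 0.0001 m²/cm² = 1640.54 W/m²
1640.54 W/m² ÷ 0.293071 W/BTU/h × 0.092903 m²/ft² = 520.048 BTU/h/ft²

520.0 BTU/h/ft²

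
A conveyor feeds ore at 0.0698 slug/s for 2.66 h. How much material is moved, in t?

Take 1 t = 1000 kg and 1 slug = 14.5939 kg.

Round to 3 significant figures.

0.0698 slug/s → 1.01865 kg/s
2.66 h → 9576 s
m = ṁ × t = 1.01865 × 9576 = 9754.59 kg
In t: 9754.59 / 1000 = 9.75459 t

9.75 t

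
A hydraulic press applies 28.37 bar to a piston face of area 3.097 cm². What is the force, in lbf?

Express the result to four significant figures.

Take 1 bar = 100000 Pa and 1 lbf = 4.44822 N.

197.5 lbf

28.37 bar × 100000 = 2.837×10⁶ Pa
3.097 cm² × 0.0001 = 3.097×10⁻⁴ m²
F = P × A = 2.837×10⁶ Pa × 3.097×10⁻⁴ m² = 878.619 N
878.619 N ÷ (4.44822 N/lbf) = 197.521 lbf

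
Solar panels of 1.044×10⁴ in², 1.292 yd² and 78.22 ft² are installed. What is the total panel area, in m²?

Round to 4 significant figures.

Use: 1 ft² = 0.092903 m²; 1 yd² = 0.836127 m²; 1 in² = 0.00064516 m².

1.044×10⁴ in² × 0.00064516 → 6.73547 m²
1.292 yd² × 0.836127 → 1.08028 m²
78.22 ft² × 0.092903 → 7.26687 m²
Total: 6.73547 + 1.08028 + 7.26687 = 15.0826 m²

15.08 m²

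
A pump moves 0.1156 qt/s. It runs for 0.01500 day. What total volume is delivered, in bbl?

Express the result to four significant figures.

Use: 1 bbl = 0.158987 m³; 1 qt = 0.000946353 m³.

0.8918 bbl

0.1156 qt/s → 1.09398×10⁻⁴ m³/s
0.01500 day → 1296 s
V = Q × t = 1.09398×10⁻⁴ × 1296 = 0.14178 m³
In bbl: 0.14178 / 0.158987 = 0.891771 bbl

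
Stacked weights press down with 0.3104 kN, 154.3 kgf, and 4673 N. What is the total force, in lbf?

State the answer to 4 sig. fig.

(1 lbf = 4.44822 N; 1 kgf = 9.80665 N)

1460 lbf

0.3104 kN × 1000 = 310.4 N
154.3 kgf × 9.80665 = 1513.17 N
4673 N (already N)
Total: 310.4 + 1513.17 + 4673 = 6496.57 N
In lbf: 6496.57 / 4.44822 = 1460.49 lbf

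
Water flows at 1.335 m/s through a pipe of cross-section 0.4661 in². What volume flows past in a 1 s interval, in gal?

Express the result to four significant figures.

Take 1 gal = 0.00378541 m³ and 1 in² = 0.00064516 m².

0.4661 in² × 0.00064516 = 3.00709×10⁻⁴ m²
V = v × A × t = 1.335 m/s × 3.00709×10⁻⁴ m² × 1 s = 4.01447×10⁻⁴ m³
4.01447×10⁻⁴ m³ ÷ (0.00378541 m³/gal) = 0.106051 gal

0.1061 gal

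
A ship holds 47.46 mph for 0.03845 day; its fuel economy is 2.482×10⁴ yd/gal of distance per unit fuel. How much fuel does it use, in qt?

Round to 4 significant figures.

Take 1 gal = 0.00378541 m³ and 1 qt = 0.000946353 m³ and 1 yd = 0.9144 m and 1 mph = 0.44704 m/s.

12.42 qt

47.46 mph → 21.2165 m/s
0.03845 day → 3322.08 s
d = v × t = 21.2165 × 3322.08 = 70482.9 m
2.482×10⁴ yd/gal → 5.9955×10⁶ m/m³
V = d / (distance per unit fuel) = 70482.9 / 5.9955×10⁶ = 0.011756 m³
In qt: 0.011756 / 0.000946353 = 12.4224 qt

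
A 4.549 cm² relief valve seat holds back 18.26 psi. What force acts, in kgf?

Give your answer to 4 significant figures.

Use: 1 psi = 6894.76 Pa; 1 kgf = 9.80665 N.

18.26 psi × 6894.76 = 125898 Pa
4.549 cm² × 0.0001 = 4.549×10⁻⁴ m²
F = P × A = 125898 Pa × 4.549×10⁻⁴ m² = 57.271 N
57.271 N ÷ (9.80665 N/kgf) = 5.84002 kgf

5.840 kgf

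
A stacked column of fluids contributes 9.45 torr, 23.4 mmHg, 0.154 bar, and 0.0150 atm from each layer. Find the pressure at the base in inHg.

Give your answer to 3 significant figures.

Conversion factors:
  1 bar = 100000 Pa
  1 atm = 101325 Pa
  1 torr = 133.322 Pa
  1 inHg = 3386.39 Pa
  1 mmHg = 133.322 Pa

6.29 inHg

9.45 torr × 133.322 = 1259.89 Pa
23.4 mmHg × 133.322 = 3119.73 Pa
0.154 bar × 100000 = 15400 Pa
0.0150 atm × 101325 = 1519.88 Pa
Combined: 1259.89 + 3119.73 + 15400 + 1519.88 = 21299.5 Pa
In inHg: 21299.5 / 3386.39 = 6.28974 inHg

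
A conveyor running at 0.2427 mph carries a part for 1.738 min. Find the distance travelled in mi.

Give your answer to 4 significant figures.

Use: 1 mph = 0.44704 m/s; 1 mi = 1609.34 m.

0.2427 mph × 0.44704 → 0.108497 m/s
1.738 min × 60 → 104.28 s
d = v × t = 0.108497 m/s × 104.28 s = 11.3141 m
11.3141 m ÷ (1609.34 m/mi) = 0.00703027 mi

0.007030 mi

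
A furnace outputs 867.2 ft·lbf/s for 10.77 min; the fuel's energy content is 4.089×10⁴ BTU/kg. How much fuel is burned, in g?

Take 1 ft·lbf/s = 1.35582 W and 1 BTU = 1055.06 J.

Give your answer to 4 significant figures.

17.61 g

867.2 ft·lbf/s → 1175.77 W
10.77 min → 646.2 s
E = P × t = 1175.77 × 646.2 = 759783 J
4.089×10⁴ BTU/kg → 4.31414×10⁷ J/kg
m = E / e_s = 759783 / 4.31414×10⁷ = 0.0176115 kg
In g: 0.0176115 / 0.001 = 17.6115 g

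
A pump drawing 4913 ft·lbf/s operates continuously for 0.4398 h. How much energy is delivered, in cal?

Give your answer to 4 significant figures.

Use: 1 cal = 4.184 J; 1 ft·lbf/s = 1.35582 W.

4913 ft·lbf/s × 1.35582 → 6661.14 W
0.4398 h × 3600 → 1583.28 s
E = P × t = 6661.14 W × 1583.28 s = 1.05464×10⁷ J
1.05464×10⁷ J ÷ (4.184 J/cal) = 2.52065×10⁶ cal

2.521×10⁶ cal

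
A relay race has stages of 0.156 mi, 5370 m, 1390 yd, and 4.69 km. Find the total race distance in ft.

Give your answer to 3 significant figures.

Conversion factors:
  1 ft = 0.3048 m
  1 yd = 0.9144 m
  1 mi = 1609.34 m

0.156 mi × 1609.34 = 251.057 m
5370 m (already m)
1390 yd × 0.9144 = 1271.02 m
4.69 km × 1000 = 4690 m
Combined: 251.057 + 5370 + 1271.02 + 4690 = 11582.1 m
In ft: 11582.1 / 0.3048 = 37999 ft

3.80×10⁴ ft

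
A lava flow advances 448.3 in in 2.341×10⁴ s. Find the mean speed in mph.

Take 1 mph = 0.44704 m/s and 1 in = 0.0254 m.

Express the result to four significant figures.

448.3 in × 0.0254 = 11.3868 m
v = d / t = 11.3868 m / 23410 s = 4.86408×10⁻⁴ m/s
4.86408×10⁻⁴ m/s ÷ (0.44704 m/s/mph) = 0.00108806 mph

0.001088 mph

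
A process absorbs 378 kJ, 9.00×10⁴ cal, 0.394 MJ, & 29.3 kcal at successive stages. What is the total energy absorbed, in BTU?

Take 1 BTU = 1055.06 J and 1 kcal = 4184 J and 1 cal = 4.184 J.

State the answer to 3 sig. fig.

378 kJ × 1000 = 378000 J
9.00×10⁴ cal × 4.184 = 376560 J
0.394 MJ × 1000000 = 394000 J
29.3 kcal × 4184 = 122591 J
Combined: 378000 + 376560 + 394000 + 122591 = 1.27115×10⁶ J
In BTU: 1.27115×10⁶ / 1055.06 = 1204.81 BTU

1200 BTU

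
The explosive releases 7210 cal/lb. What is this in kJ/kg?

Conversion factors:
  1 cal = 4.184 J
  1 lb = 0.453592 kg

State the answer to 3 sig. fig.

66.5 kJ/kg

7210 cal/lb × 4.184 J/cal ÷ 0.453592 kg/lb = 66506.1 J/kg
66506.1 J/kg ÷ 1000 J/kJ = 66.5061 kJ/kg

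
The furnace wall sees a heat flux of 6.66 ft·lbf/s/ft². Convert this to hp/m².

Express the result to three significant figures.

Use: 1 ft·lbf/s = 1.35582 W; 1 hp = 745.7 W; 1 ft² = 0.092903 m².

6.66 ft·lbf/s/ft² × 1.35582 W/ft·lbf/s ÷ 0.092903 m²/ft² = 97.1956 W/m²
97.1956 W/m² ÷ 745.7 W/hp = 0.130341 hp/m²

0.130 hp/m²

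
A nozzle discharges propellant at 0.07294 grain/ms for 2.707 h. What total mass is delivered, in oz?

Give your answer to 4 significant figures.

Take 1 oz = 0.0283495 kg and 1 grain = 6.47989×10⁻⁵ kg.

0.07294 grain/ms → 0.00472643 kg/s
2.707 h → 9745.2 s
m = ṁ × t = 0.00472643 × 9745.2 = 46.06 kg
In oz: 46.06 / 0.0283495 = 1624.72 oz

1625 oz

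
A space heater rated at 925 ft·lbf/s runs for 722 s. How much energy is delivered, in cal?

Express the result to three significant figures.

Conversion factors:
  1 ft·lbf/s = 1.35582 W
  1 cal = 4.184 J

2.16×10⁵ cal

925 ft·lbf/s × 1.35582 → 1254.13 W
E = P × t = 1254.13 W × 722 s = 905482 J
905482 J ÷ (4.184 J/cal) = 216415 cal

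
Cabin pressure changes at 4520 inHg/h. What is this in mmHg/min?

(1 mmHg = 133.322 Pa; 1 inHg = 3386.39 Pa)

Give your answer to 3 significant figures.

4520 inHg/h × 3386.39 Pa/inHg ÷ 3600 s/h = 4251.8 Pa/s
4251.8 Pa/s ÷ 133.322 Pa/mmHg × 60 s/min = 1913.47 mmHg/min

1910 mmHg/min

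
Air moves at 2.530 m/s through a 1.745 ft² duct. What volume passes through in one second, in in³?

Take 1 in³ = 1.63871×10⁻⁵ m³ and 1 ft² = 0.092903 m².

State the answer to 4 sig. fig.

2.503×10⁴ in³

1.745 ft² × 0.092903 → 0.162116 m²
V = v × A × t = 2.53 m/s × 0.162116 m² × 1 s = 0.410153 m³
0.410153 m³ ÷ (1.63871×10⁻⁵ m³/in³) = 25029 in³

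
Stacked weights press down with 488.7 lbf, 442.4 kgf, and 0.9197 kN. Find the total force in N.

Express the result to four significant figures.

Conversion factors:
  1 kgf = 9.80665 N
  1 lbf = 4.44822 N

7432 N

488.7 lbf × 4.44822 = 2173.85 N
442.4 kgf × 9.80665 = 4338.46 N
0.9197 kN × 1000 = 919.7 N
Total: 2173.85 + 4338.46 + 919.7 = 7432.01 N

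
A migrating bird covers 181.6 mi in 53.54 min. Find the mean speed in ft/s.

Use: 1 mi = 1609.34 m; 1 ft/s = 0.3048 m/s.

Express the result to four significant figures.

298.5 ft/s

181.6 mi × 1609.34 → 292256 m
53.54 min × 60 → 3212.4 s
v = d / t = 292256 m / 3212.4 s = 90.9775 m/s
90.9775 m/s ÷ (0.3048 m/s/ft/s) = 298.483 ft/s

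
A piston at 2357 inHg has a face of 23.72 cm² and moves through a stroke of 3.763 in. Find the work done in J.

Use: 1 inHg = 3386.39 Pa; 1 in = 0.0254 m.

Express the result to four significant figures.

2357 inHg → 7.98172×10⁶ Pa
23.72 cm² → 0.002372 m²
F = P × A = 7.98172×10⁶ × 0.002372 = 18932.6 N
3.763 in → 0.0955802 m
W = F × d = 18932.6 × 0.0955802 = 1809.58 J

1810 J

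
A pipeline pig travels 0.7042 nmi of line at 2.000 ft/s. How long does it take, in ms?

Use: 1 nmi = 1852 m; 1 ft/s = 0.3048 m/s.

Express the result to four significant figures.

2.139×10⁶ ms

0.7042 nmi × 1852 = 1304.18 m
2.000 ft/s × 0.3048 = 0.6096 m/s
t = d / v = 1304.18 m / 0.6096 m/s = 2139.4 s
2139.4 s ÷ (0.001 s/ms) = 2.1394×10⁶ ms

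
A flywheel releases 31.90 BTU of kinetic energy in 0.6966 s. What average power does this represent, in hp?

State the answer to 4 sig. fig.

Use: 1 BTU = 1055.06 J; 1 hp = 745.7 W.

31.90 BTU × 1055.06 → 33656.4 J
P = E / t = 33656.4 J / 0.6966 s = 48315.2 W
48315.2 W ÷ (745.7 W/hp) = 64.7917 hp

64.79 hp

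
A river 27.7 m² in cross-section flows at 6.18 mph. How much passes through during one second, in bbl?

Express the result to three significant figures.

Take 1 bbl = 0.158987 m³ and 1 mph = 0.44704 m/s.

6.18 mph × 0.44704 → 2.76271 m/s
V = v × A × t = 2.76271 m/s × 27.7 m² × 1 s = 76.5271 m³
76.5271 m³ ÷ (0.158987 m³/bbl) = 481.342 bbl

481 bbl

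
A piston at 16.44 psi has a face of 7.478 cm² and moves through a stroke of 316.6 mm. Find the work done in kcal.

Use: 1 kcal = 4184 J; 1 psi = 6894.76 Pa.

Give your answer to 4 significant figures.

16.44 psi → 113350 Pa
7.478 cm² → 7.478×10⁻⁴ m²
F = P × A = 113350 × 7.478×10⁻⁴ = 84.7631 N
316.6 mm → 0.3166 m
W = F × d = 84.7631 × 0.3166 = 26.836 J
In kcal: 26.836 / 4184 = 0.00641396 kcal

0.006414 kcal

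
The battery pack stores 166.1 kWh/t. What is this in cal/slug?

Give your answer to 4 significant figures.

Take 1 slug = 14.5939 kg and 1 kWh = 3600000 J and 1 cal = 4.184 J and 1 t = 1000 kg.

2.086×10⁶ cal/slug

166.1 kWh/t × 3600000 J/kWh ÷ 1000 kg/t = 597960 J/kg
597960 J/kg ÷ 4.184 J/cal × 14.5939 kg/slug = 2.0857×10⁶ cal/slug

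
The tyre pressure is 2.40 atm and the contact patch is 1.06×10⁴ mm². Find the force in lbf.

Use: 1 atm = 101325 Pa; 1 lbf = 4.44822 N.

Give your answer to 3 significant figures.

579 lbf

2.40 atm × 101325 = 243180 Pa
1.06×10⁴ mm² × 10⁻⁶ = 0.0106 m²
F = P × A = 243180 Pa × 0.0106 m² = 2577.71 N
2577.71 N ÷ (4.44822 N/lbf) = 579.492 lbf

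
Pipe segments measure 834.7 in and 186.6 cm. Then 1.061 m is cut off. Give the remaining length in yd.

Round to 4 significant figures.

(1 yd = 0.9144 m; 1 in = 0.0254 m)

834.7 in × 0.0254 = 21.2014 m
186.6 cm × 0.01 = 1.866 m
1.061 m (already m)
Net: 21.2014 + 1.866 − 1.061 = 22.0064 m
In yd: 22.0064 / 0.9144 = 24.0665 yd

24.07 yd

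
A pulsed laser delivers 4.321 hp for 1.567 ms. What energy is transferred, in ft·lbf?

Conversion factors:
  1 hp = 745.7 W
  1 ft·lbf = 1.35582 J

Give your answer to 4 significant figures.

3.724 ft·lbf

4.321 hp × 745.7 = 3222.17 W
1.567 ms × 0.001 = 0.001567 s
E = P × t = 3222.17 W × 0.001567 s = 5.04914 J
5.04914 J ÷ (1.35582 J/ft·lbf) = 3.72405 ft·lbf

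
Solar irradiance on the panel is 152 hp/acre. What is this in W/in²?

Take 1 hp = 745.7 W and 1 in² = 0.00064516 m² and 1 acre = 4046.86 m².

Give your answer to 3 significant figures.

152 hp/acre × 745.7 W/hp ÷ 4046.86 m²/acre = 28.0085 W/m²
28.0085 W/m² × 0.00064516 m²/in² = 0.01807 W/in²

0.0181 W/in²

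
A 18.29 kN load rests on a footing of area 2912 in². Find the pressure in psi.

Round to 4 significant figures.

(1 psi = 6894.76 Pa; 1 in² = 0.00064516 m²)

18.29 kN × 1000 = 18290 N
2912 in² × 0.00064516 = 1.87871 m²
P = F / A = 18290 N / 1.87871 m² = 9735.4 Pa
9735.4 Pa ÷ (6894.76 Pa/psi) = 1.412 psi

1.412 psi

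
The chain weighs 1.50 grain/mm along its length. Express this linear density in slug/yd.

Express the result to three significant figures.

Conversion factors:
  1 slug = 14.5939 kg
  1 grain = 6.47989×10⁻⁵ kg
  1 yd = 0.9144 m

0.00609 slug/yd

1.50 grain/mm × 6.47989×10⁻⁵ kg/grain ÷ 0.001 m/mm = 0.0971983 kg/m
0.0971983 kg/m ÷ 14.5939 kg/slug × 0.9144 m/yd = 0.00609009 slug/yd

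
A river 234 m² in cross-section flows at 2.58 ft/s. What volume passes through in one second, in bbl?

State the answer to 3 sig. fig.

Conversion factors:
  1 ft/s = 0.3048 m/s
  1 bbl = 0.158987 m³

1160 bbl

2.58 ft/s × 0.3048 = 0.786384 m/s
V = v × A × t = 0.786384 m/s × 234 m² × 1 s = 184.014 m³
184.014 m³ ÷ (0.158987 m³/bbl) = 1157.42 bbl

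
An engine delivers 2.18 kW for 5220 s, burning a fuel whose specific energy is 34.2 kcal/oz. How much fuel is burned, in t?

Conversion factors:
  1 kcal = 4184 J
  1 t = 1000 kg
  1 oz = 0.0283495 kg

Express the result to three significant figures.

0.00225 t

2.18 kW → 2180 W
E = P × t = 2180 × 5220 = 1.13796×10⁷ J
34.2 kcal/oz → 5.04745×10⁶ J/kg
m = E / e_s = 1.13796×10⁷ / 5.04745×10⁶ = 2.25452 kg
In t: 2.25452 / 1000 = 0.00225452 t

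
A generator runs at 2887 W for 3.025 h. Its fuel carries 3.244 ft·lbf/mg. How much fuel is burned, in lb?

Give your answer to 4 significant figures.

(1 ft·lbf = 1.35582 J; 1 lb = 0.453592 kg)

3.025 h → 10890 s
E = P × t = 2887 × 10890 = 3.14394×10⁷ J
3.244 ft·lbf/mg → 4.39828×10⁶ J/kg
m = E / e_s = 3.14394×10⁷ / 4.39828×10⁶ = 7.14811 kg
In lb: 7.14811 / 0.453592 = 15.7589 lb

15.76 lb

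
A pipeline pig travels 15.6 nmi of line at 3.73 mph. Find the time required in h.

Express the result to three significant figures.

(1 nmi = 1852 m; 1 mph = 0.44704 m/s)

4.81 h

15.6 nmi × 1852 → 28891.2 m
3.73 mph × 0.44704 → 1.66746 m/s
t = d / v = 28891.2 m / 1.66746 m/s = 17326.5 s
17326.5 s ÷ (3600 s/h) = 4.81292 h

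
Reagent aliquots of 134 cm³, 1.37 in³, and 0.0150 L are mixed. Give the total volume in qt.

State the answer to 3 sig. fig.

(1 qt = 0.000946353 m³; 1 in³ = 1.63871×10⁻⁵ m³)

0.181 qt

134 cm³ × 10⁻⁶ = 1.34×10⁻⁴ m³
1.37 in³ × 1.63871×10⁻⁵ = 2.24503×10⁻⁵ m³
0.0150 L × 0.001 = 1.5×10⁻⁵ m³
Sum: 1.34×10⁻⁴ + 2.24503×10⁻⁵ + 1.5×10⁻⁵ = 1.7145×10⁻⁴ m³
In qt: 1.7145×10⁻⁴ / 0.000946353 = 0.181169 qt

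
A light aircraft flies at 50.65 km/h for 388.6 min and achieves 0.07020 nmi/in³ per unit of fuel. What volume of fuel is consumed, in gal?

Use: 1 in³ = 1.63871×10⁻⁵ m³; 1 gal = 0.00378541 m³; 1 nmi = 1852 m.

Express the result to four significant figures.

50.65 km/h → 14.0694 m/s
388.6 min → 23316 s
d = v × t = 14.0694 × 23316 = 328042 m
0.07020 nmi/in³ → 7.9337×10⁶ m/m³
V = d / (distance per unit fuel) = 328042 / 7.9337×10⁶ = 0.0413479 m³
In gal: 0.0413479 / 0.00378541 = 10.923 gal

10.92 gal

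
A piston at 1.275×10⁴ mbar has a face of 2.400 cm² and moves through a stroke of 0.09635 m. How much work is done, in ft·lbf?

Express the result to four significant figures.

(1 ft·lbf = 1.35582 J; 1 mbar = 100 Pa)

21.75 ft·lbf

1.275×10⁴ mbar → 1.275×10⁶ Pa
2.400 cm² → 2.4×10⁻⁴ m²
F = P × A = 1.275×10⁶ × 2.4×10⁻⁴ = 306 N
W = F × d = 306 × 0.09635 = 29.4831 J
In ft·lbf: 29.4831 / 1.35582 = 21.7456 ft·lbf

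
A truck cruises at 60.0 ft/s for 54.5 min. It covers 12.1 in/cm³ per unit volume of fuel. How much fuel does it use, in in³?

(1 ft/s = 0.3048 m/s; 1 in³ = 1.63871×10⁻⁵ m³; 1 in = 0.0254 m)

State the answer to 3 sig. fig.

60.0 ft/s → 18.288 m/s
54.5 min → 3270 s
d = v × t = 18.288 × 3270 = 59801.8 m
12.1 in/cm³ → 307340 m/m³
V = d / (distance per unit fuel) = 59801.8 / 307340 = 0.194579 m³
In in³: 0.194579 / 1.63871×10⁻⁵ = 11873.9 in³

1.19×10⁴ in³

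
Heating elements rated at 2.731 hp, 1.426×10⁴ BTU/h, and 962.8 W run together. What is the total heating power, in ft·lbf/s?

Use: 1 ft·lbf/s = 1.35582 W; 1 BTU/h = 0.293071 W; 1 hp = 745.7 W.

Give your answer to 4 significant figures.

5295 ft·lbf/s

2.731 hp × 745.7 = 2036.51 W
1.426×10⁴ BTU/h × 0.293071 = 4179.19 W
962.8 W (already W)
Total: 2036.51 + 4179.19 + 962.8 = 7178.5 W
In ft·lbf/s: 7178.5 / 1.35582 = 5294.58 ft·lbf/s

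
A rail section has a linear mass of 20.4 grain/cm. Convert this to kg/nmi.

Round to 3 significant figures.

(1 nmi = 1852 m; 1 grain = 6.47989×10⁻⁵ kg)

20.4 grain/cm × 6.47989×10⁻⁵ kg/grain ÷ 0.01 m/cm = 0.13219 kg/m
0.13219 kg/m × 1852 m/nmi = 244.816 kg/nmi

245 kg/nmi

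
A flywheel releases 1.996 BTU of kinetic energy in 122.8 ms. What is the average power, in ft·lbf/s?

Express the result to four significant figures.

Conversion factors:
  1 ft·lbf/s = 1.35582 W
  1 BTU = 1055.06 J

1.996 BTU × 1055.06 → 2105.9 J
122.8 ms × 0.001 → 0.1228 s
P = E / t = 2105.9 J / 0.1228 s = 17149 W
17149 W ÷ (1.35582 W/ft·lbf/s) = 12648.4 ft·lbf/s

1.265×10⁴ ft·lbf/s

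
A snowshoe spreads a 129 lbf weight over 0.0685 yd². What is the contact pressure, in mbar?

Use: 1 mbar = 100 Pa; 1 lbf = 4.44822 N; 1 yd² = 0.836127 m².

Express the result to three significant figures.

100 mbar

129 lbf × 4.44822 → 573.82 N
0.0685 yd² × 0.836127 → 0.0572747 m²
P = F / A = 573.82 N / 0.0572747 m² = 10018.7 Pa
10018.7 Pa ÷ (100 Pa/mbar) = 100.187 mbar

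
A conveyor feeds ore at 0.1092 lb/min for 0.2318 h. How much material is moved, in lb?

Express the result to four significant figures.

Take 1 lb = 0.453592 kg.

1.519 lb

0.1092 lb/min → 8.25537×10⁻⁴ kg/s
0.2318 h → 834.48 s
m = ṁ × t = 8.25537×10⁻⁴ × 834.48 = 0.688894 kg
In lb: 0.688894 / 0.453592 = 1.51875 lb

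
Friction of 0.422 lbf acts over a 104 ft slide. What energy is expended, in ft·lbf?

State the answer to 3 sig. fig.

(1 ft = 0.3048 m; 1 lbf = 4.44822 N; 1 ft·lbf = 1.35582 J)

43.9 ft·lbf

0.422 lbf × 4.44822 → 1.87715 N
104 ft × 0.3048 → 31.6992 m
W = F × d = 1.87715 N × 31.6992 m = 59.5042 J
59.5042 J ÷ (1.35582 J/ft·lbf) = 43.888 ft·lbf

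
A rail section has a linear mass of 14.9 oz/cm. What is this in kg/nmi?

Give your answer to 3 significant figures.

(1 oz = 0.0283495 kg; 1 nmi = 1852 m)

14.9 oz/cm × 0.0283495 kg/oz ÷ 0.01 m/cm = 42.2408 kg/m
42.2408 kg/m × 1852 m/nmi = 78230 kg/nmi

7.82×10⁴ kg/nmi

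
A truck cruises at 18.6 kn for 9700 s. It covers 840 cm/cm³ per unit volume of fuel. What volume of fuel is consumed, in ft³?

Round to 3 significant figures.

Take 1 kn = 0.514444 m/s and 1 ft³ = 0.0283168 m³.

18.6 kn → 9.56866 m/s
d = v × t = 9.56866 × 9700 = 92816 m
840 cm/cm³ → 8.4×10⁶ m/m³
V = d / (distance per unit fuel) = 92816 / 8.4×10⁶ = 0.0110495 m³
In ft³: 0.0110495 / 0.0283168 = 0.39021 ft³

0.390 ft³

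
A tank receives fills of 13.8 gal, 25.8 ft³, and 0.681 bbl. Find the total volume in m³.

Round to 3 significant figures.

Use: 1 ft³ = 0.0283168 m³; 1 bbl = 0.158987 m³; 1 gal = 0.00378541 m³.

0.891 m³

13.8 gal × 0.00378541 → 0.0522387 m³
25.8 ft³ × 0.0283168 → 0.730573 m³
0.681 bbl × 0.158987 → 0.10827 m³
Combined: 0.0522387 + 0.730573 + 0.10827 = 0.891082 m³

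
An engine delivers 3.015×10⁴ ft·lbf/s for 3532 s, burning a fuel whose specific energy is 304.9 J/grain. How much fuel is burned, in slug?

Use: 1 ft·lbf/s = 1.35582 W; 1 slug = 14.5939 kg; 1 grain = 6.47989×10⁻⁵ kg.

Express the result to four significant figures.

3.015×10⁴ ft·lbf/s → 40878 W
E = P × t = 40878 × 3532 = 1.44381×10⁸ J
304.9 J/grain → 4.70533×10⁶ J/kg
m = E / e_s = 1.44381×10⁸ / 4.70533×10⁶ = 30.6846 kg
In slug: 30.6846 / 14.5939 = 2.10256 slug

2.103 slug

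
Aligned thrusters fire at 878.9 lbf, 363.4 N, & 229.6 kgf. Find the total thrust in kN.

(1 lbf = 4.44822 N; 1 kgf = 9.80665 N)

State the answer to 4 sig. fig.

6.525 kN

878.9 lbf × 4.44822 → 3909.54 N
363.4 N (already N)
229.6 kgf × 9.80665 → 2251.61 N
Combined: 3909.54 + 363.4 + 2251.61 = 6524.55 N
In kN: 6524.55 / 1000 = 6.52455 kN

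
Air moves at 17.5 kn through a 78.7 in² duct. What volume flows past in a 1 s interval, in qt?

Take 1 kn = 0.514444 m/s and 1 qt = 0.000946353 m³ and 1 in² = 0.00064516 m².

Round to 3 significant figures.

483 qt

17.5 kn × 0.514444 → 9.00277 m/s
78.7 in² × 0.00064516 → 0.0507741 m²
V = v × A × t = 9.00277 m/s × 0.0507741 m² × 1 s = 0.457108 m³
0.457108 m³ ÷ (0.000946353 m³/qt) = 483.021 qt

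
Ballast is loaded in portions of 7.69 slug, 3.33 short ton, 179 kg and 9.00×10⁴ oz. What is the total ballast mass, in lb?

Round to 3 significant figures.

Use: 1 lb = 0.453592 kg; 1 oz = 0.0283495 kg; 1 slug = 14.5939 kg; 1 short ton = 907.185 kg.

7.69 slug × 14.5939 = 112.227 kg
3.33 short ton × 907.185 = 3020.93 kg
179 kg (already kg)
9.00×10⁴ oz × 0.0283495 = 2551.46 kg
Combined: 112.227 + 3020.93 + 179 + 2551.46 = 5863.62 kg
In lb: 5863.62 / 0.453592 = 12927.1 lb

1.29×10⁴ lb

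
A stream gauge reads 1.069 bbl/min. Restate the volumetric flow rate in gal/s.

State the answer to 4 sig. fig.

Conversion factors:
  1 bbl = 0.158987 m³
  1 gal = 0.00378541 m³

0.7483 gal/s

1.069 bbl/min × 0.158987 m³/bbl ÷ 60 s/min = 0.00283262 m³/s
0.00283262 m³/s ÷ 0.00378541 m³/gal = 0.748299 gal/s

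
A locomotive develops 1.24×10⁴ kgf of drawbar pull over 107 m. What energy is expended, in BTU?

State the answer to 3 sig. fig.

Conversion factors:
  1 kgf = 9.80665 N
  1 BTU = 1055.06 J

1.23×10⁴ BTU

1.24×10⁴ kgf × 9.80665 = 121602 N
W = F × d = 121602 N × 107 m = 1.30114×10⁷ J
1.30114×10⁷ J ÷ (1055.06 J/BTU) = 12332.4 BTU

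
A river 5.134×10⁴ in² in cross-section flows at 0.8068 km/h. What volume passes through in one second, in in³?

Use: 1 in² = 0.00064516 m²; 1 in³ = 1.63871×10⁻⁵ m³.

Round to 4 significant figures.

4.530×10⁵ in³

0.8068 km/h × (1/3.6) = 0.224111 m/s
5.134×10⁴ in² × 0.00064516 = 33.1225 m²
V = v × A × t = 0.224111 m/s × 33.1225 m² × 1 s = 7.42312 m³
7.42312 m³ ÷ (1.63871×10⁻⁵ m³/in³) = 452986 in³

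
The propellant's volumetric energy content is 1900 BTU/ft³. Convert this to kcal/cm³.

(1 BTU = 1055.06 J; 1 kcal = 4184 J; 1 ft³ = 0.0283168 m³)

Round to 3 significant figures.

1900 BTU/ft³ × 1055.06 J/BTU ÷ 0.0283168 m³/ft³ = 7.07924×10⁷ J/m³
7.07924×10⁷ J/m³ ÷ 4184 J/kcal × 10⁻⁶ m³/cm³ = 0.0169198 kcal/cm³

0.0169 kcal/cm³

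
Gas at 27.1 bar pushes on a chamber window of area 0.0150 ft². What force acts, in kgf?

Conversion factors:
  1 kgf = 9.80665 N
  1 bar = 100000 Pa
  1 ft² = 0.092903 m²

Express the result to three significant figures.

27.1 bar × 100000 → 2.71×10⁶ Pa
0.0150 ft² × 0.092903 → 0.00139354 m²
F = P × A = 2.71×10⁶ Pa × 0.00139354 m² = 3776.49 N
3776.49 N ÷ (9.80665 N/kgf) = 385.095 kgf

385 kgf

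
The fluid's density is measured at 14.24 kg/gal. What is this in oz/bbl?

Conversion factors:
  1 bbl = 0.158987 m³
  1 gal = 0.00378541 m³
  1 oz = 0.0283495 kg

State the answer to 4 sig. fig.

14.24 kg/gal ÷ 0.00378541 m³/gal = 3761.81 kg/m³
3761.81 kg/m³ ÷ 0.0283495 kg/oz × 0.158987 m³/bbl = 21096.6 oz/bbl

2.110×10⁴ oz/bbl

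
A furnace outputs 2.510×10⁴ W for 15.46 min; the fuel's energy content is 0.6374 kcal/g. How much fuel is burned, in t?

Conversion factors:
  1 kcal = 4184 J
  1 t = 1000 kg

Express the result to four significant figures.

0.008730 t

15.46 min → 927.6 s
E = P × t = 25100 × 927.6 = 2.32828×10⁷ J
0.6374 kcal/g → 2.66688×10⁶ J/kg
m = E / e_s = 2.32828×10⁷ / 2.66688×10⁶ = 8.73035 kg
In t: 8.73035 / 1000 = 0.00873035 t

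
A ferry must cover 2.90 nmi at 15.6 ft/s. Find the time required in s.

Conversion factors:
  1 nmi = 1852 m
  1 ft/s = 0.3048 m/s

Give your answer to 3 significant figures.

1130 s

2.90 nmi × 1852 = 5370.8 m
15.6 ft/s × 0.3048 = 4.75488 m/s
t = d / v = 5370.8 m / 4.75488 m/s = 1129.53 s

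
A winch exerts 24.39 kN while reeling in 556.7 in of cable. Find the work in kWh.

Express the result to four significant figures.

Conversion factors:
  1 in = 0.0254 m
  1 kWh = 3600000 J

24.39 kN × 1000 → 24390 N
556.7 in × 0.0254 → 14.1402 m
W = F × d = 24390 N × 14.1402 m = 344879 J
344879 J ÷ (3600000 J/kWh) = 0.0957997 kWh

0.09580 kWh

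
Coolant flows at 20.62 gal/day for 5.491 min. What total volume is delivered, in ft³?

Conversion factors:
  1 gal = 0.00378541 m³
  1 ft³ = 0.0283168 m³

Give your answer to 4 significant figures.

0.01051 ft³

20.62 gal/day → 9.03416×10⁻⁷ m³/s
5.491 min → 329.46 s
V = Q × t = 9.03416×10⁻⁷ × 329.46 = 2.97639×10⁻⁴ m³
In ft³: 2.97639×10⁻⁴ / 0.0283168 = 0.010511 ft³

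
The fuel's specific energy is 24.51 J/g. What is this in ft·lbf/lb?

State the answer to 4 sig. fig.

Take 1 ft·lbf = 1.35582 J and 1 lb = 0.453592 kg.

24.51 J/g ÷ 0.001 kg/g = 24510 J/kg
24510 J/kg ÷ 1.35582 J/ft·lbf × 0.453592 kg/lb = 8199.86 ft·lbf/lb

8200 ft·lbf/lb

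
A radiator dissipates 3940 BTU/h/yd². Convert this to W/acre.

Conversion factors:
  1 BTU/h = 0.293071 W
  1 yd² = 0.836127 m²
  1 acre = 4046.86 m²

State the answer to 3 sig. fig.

3940 BTU/h/yd² × 0.293071 W/BTU/h ÷ 0.836127 m²/yd² = 1381.01 W/m²
1381.01 W/m² × 4046.86 m²/acre = 5.58875×10⁶ W/acre

5.59×10⁶ W/acre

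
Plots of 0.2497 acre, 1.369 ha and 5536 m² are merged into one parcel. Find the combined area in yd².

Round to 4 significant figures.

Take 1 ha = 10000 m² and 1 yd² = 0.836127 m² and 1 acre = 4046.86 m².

2.420×10⁴ yd²

0.2497 acre × 4046.86 = 1010.5 m²
1.369 ha × 10000 = 13690 m²
5536 m² (already m²)
Sum: 1010.5 + 13690 + 5536 = 20236.5 m²
In yd²: 20236.5 / 0.836127 = 24202.7 yd²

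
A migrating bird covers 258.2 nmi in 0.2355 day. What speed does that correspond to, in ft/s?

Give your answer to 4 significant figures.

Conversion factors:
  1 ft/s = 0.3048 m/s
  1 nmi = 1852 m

77.10 ft/s

258.2 nmi × 1852 = 478186 m
0.2355 day × 86400 = 20347.2 s
v = d / t = 478186 m / 20347.2 s = 23.5013 m/s
23.5013 m/s ÷ (0.3048 m/s/ft/s) = 77.104 ft/s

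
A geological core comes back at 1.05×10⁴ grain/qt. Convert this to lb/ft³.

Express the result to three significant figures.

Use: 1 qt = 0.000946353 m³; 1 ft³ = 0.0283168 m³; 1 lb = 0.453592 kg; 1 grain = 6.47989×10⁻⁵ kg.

1.05×10⁴ grain/qt × 6.47989×10⁻⁵ kg/grain ÷ 0.000946353 m³/qt = 718.958 kg/m³
718.958 kg/m³ ÷ 0.453592 kg/lb × 0.0283168 m³/ft³ = 44.883 lb/ft³

44.9 lb/ft³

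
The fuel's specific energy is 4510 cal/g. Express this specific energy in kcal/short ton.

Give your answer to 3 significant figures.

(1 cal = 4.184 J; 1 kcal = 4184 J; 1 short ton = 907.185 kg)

4.09×10⁶ kcal/short ton

4510 cal/g × 4.184 J/cal ÷ 0.001 kg/g = 1.88698×10⁷ J/kg
1.88698×10⁷ J/kg ÷ 4184 J/kcal × 907.185 kg/short ton = 4.0914×10⁶ kcal/short ton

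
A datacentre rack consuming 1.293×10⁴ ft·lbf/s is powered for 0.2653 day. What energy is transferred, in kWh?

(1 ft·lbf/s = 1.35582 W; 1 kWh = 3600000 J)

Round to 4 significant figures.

111.6 kWh

1.293×10⁴ ft·lbf/s × 1.35582 → 17530.8 W
0.2653 day × 86400 → 22921.9 s
E = P × t = 17530.8 W × 22921.9 s = 4.01839×10⁸ J
4.01839×10⁸ J ÷ (3600000 J/kWh) = 111.622 kWh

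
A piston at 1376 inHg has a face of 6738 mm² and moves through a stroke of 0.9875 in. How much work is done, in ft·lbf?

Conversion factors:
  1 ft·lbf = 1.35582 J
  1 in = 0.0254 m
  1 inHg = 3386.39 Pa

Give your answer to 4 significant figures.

580.8 ft·lbf

1376 inHg → 4.65967×10⁶ Pa
6738 mm² → 0.006738 m²
F = P × A = 4.65967×10⁶ × 0.006738 = 31396.9 N
0.9875 in → 0.0250825 m
W = F × d = 31396.9 × 0.0250825 = 787.513 J
In ft·lbf: 787.513 / 1.35582 = 580.839 ft·lbf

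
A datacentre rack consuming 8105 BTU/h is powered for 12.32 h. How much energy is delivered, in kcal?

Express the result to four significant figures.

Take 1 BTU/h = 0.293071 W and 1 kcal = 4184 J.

8105 BTU/h × 0.293071 → 2375.34 W
12.32 h × 3600 → 44352 s
E = P × t = 2375.34 W × 44352 s = 1.05351×10⁸ J
1.05351×10⁸ J ÷ (4184 J/kcal) = 25179.5 kcal

2.518×10⁴ kcal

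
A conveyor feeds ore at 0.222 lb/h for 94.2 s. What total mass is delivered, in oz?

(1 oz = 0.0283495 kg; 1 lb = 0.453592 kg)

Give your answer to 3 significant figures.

0.222 lb/h → 2.79715×10⁻⁵ kg/s
m = ṁ × t = 2.79715×10⁻⁵ × 94.2 = 0.00263492 kg
In oz: 0.00263492 / 0.0283495 = 0.0929441 oz

0.0929 oz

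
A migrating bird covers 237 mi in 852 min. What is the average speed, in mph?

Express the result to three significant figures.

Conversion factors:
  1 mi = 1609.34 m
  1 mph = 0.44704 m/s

16.7 mph

237 mi × 1609.34 = 381414 m
852 min × 60 = 51120 s
v = d / t = 381414 m / 51120 s = 7.46115 m/s
7.46115 m/s ÷ (0.44704 m/s/mph) = 16.6901 mph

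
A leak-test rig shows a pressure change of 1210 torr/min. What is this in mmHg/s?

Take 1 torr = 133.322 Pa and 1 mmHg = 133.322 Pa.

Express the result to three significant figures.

20.2 mmHg/s

1210 torr/min × 133.322 Pa/torr ÷ 60 s/min = 2688.66 Pa/s
2688.66 Pa/s ÷ 133.322 Pa/mmHg = 20.1667 mmHg/s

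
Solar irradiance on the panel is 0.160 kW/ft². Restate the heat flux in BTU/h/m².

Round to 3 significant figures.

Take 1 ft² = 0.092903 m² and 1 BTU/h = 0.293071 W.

5880 BTU/h/m²

0.160 kW/ft² × 1000 W/kW ÷ 0.092903 m²/ft² = 1722.23 W/m²
1722.23 W/m² ÷ 0.293071 W/BTU/h = 5876.49 BTU/h/m²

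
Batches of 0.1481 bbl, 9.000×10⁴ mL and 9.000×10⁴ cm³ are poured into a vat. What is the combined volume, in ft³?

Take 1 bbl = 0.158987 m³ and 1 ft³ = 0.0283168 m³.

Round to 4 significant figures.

7.188 ft³

0.1481 bbl × 0.158987 → 0.023546 m³
9.000×10⁴ mL × 10⁻⁶ → 0.09 m³
9.000×10⁴ cm³ × 10⁻⁶ → 0.09 m³
Combined: 0.023546 + 0.09 + 0.09 = 0.203546 m³
In ft³: 0.203546 / 0.0283168 = 7.18817 ft³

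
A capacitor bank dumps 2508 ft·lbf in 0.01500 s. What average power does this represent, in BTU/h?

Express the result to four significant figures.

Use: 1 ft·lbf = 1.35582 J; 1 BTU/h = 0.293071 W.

7.735×10⁵ BTU/h

2508 ft·lbf × 1.35582 → 3400.4 J
P = E / t = 3400.4 J / 0.015 s = 226693 W
226693 W ÷ (0.293071 W/BTU/h) = 773509 BTU/h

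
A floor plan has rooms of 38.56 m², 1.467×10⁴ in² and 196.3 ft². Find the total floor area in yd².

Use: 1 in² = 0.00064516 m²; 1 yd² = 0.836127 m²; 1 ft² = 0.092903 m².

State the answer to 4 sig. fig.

38.56 m² (already m²)
1.467×10⁴ in² × 0.00064516 → 9.4645 m²
196.3 ft² × 0.092903 → 18.2369 m²
Total: 38.56 + 9.4645 + 18.2369 = 66.2614 m²
In yd²: 66.2614 / 0.836127 = 79.248 yd²

79.25 yd²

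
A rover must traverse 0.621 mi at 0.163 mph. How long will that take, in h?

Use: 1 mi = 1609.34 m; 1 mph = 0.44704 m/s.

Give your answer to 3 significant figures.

3.81 h

0.621 mi × 1609.34 → 999.4 m
0.163 mph × 0.44704 → 0.0728675 m/s
t = d / v = 999.4 m / 0.0728675 m/s = 13715.3 s
13715.3 s ÷ (3600 s/h) = 3.80981 h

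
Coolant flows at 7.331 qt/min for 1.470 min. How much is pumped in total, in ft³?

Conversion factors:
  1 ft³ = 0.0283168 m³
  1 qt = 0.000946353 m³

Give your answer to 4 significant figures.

0.3602 ft³

7.331 qt/min → 1.15629×10⁻⁴ m³/s
1.470 min → 88.2 s
V = Q × t = 1.15629×10⁻⁴ × 88.2 = 0.0101985 m³
In ft³: 0.0101985 / 0.0283168 = 0.360157 ft³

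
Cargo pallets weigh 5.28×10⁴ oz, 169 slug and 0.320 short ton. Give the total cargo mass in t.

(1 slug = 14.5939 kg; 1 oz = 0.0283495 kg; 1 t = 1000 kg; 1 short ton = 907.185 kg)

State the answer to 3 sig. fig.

4.25 t

5.28×10⁴ oz × 0.0283495 = 1496.85 kg
169 slug × 14.5939 = 2466.37 kg
0.320 short ton × 907.185 = 290.299 kg
Sum: 1496.85 + 2466.37 + 290.299 = 4253.52 kg
In t: 4253.52 / 1000 = 4.25352 t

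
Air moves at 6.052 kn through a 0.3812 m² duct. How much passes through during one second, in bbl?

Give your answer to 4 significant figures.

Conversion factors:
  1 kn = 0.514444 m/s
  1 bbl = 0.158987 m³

7.465 bbl

6.052 kn × 0.514444 = 3.11342 m/s
V = v × A × t = 3.11342 m/s × 0.3812 m² × 1 s = 1.18684 m³
1.18684 m³ ÷ (0.158987 m³/bbl) = 7.46501 bbl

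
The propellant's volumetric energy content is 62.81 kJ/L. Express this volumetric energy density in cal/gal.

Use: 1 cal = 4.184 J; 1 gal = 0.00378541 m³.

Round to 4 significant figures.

5.683×10⁴ cal/gal

62.81 kJ/L × 1000 J/kJ ÷ 0.001 m³/L = 6.281×10⁷ J/m³
6.281×10⁷ J/m³ ÷ 4.184 J/cal × 0.00378541 m³/gal = 56826.4 cal/gal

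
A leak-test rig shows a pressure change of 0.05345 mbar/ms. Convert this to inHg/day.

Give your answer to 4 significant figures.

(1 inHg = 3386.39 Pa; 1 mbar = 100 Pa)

1.364×10⁵ inHg/day

0.05345 mbar/ms × 100 Pa/mbar ÷ 0.001 s/ms = 5345 Pa/s
5345 Pa/s ÷ 3386.39 Pa/inHg × 86400 s/day = 136372 inHg/day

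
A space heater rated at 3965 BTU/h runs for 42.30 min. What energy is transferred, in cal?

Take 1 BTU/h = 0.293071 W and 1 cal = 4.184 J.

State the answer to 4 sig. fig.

3965 BTU/h × 0.293071 = 1162.03 W
42.30 min × 60 = 2538 s
E = P × t = 1162.03 W × 2538 s = 2.94923×10⁶ J
2.94923×10⁶ J ÷ (4.184 J/cal) = 704883 cal

7.049×10⁵ cal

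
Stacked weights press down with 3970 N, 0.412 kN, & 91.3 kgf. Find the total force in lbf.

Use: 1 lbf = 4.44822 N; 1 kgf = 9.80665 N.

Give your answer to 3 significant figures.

3970 N (already N)
0.412 kN × 1000 → 412 N
91.3 kgf × 9.80665 → 895.347 N
Total: 3970 + 412 + 895.347 = 5277.35 N
In lbf: 5277.35 / 4.44822 = 1186.4 lbf

1190 lbf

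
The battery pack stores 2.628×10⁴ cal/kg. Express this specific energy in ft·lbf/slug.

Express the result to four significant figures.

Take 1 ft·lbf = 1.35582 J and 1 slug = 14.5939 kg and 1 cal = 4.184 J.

2.628×10⁴ cal/kg × 4.184 J/cal = 109956 J/kg
109956 J/kg ÷ 1.35582 J/ft·lbf × 14.5939 kg/slug = 1.18355×10⁶ ft·lbf/slug

1.184×10⁶ ft·lbf/slug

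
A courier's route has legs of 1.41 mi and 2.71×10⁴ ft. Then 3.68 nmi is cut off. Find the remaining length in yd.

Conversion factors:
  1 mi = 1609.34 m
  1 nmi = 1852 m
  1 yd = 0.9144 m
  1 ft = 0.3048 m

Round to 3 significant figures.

1.41 mi × 1609.34 → 2269.17 m
2.71×10⁴ ft × 0.3048 → 8260.08 m
3.68 nmi × 1852 → 6815.36 m
Result: 2269.17 + 8260.08 − 6815.36 = 3713.89 m
In yd: 3713.89 / 0.9144 = 4061.56 yd

4060 yd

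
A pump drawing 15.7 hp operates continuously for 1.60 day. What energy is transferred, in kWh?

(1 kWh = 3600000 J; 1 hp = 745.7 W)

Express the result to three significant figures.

450 kWh

15.7 hp × 745.7 → 11707.5 W
1.60 day × 86400 → 138240 s
E = P × t = 11707.5 W × 138240 s = 1.61844×10⁹ J
1.61844×10⁹ J ÷ (3600000 J/kWh) = 449.567 kWh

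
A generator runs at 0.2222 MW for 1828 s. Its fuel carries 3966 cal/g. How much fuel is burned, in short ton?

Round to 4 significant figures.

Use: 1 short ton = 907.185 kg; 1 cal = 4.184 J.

0.02698 short ton

0.2222 MW → 222200 W
E = P × t = 222200 × 1828 = 4.06182×10⁸ J
3966 cal/g → 1.65937×10⁷ J/kg
m = E / e_s = 4.06182×10⁸ / 1.65937×10⁷ = 24.4781 kg
In short ton: 24.4781 / 907.185 = 0.0269825 short ton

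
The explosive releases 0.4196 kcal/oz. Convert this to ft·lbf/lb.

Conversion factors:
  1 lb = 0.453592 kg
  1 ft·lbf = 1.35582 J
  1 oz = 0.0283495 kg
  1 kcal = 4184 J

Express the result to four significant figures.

0.4196 kcal/oz × 4184 J/kcal ÷ 0.0283495 kg/oz = 61927.2 J/kg
61927.2 J/kg ÷ 1.35582 J/ft·lbf × 0.453592 kg/lb = 20717.9 ft·lbf/lb

2.072×10⁴ ft·lbf/lb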